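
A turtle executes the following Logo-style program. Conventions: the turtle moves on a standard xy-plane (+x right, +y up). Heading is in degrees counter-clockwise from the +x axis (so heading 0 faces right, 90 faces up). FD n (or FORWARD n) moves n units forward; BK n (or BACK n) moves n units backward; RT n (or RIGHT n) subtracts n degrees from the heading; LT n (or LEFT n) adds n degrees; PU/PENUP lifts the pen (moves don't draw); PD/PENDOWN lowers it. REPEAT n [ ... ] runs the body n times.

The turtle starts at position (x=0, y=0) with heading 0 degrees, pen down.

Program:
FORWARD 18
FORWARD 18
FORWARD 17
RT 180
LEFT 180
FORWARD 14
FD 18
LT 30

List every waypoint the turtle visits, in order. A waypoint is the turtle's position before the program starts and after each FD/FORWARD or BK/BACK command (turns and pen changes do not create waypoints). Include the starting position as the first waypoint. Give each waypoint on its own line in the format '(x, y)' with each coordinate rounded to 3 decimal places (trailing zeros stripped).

Executing turtle program step by step:
Start: pos=(0,0), heading=0, pen down
FD 18: (0,0) -> (18,0) [heading=0, draw]
FD 18: (18,0) -> (36,0) [heading=0, draw]
FD 17: (36,0) -> (53,0) [heading=0, draw]
RT 180: heading 0 -> 180
LT 180: heading 180 -> 0
FD 14: (53,0) -> (67,0) [heading=0, draw]
FD 18: (67,0) -> (85,0) [heading=0, draw]
LT 30: heading 0 -> 30
Final: pos=(85,0), heading=30, 5 segment(s) drawn
Waypoints (6 total):
(0, 0)
(18, 0)
(36, 0)
(53, 0)
(67, 0)
(85, 0)

Answer: (0, 0)
(18, 0)
(36, 0)
(53, 0)
(67, 0)
(85, 0)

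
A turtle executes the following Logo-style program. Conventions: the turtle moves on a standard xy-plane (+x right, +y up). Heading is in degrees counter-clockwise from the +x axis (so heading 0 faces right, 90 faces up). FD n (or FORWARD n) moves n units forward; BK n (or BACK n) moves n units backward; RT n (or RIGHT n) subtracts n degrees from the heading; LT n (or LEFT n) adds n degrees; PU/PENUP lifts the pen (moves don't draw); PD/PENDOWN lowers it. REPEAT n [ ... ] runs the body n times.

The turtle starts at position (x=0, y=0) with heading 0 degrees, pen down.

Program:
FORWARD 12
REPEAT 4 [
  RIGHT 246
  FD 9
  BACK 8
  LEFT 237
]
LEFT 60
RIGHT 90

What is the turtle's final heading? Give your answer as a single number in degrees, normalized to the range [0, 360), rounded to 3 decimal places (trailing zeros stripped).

Answer: 294

Derivation:
Executing turtle program step by step:
Start: pos=(0,0), heading=0, pen down
FD 12: (0,0) -> (12,0) [heading=0, draw]
REPEAT 4 [
  -- iteration 1/4 --
  RT 246: heading 0 -> 114
  FD 9: (12,0) -> (8.339,8.222) [heading=114, draw]
  BK 8: (8.339,8.222) -> (11.593,0.914) [heading=114, draw]
  LT 237: heading 114 -> 351
  -- iteration 2/4 --
  RT 246: heading 351 -> 105
  FD 9: (11.593,0.914) -> (9.264,9.607) [heading=105, draw]
  BK 8: (9.264,9.607) -> (11.334,1.879) [heading=105, draw]
  LT 237: heading 105 -> 342
  -- iteration 3/4 --
  RT 246: heading 342 -> 96
  FD 9: (11.334,1.879) -> (10.394,10.83) [heading=96, draw]
  BK 8: (10.394,10.83) -> (11.23,2.874) [heading=96, draw]
  LT 237: heading 96 -> 333
  -- iteration 4/4 --
  RT 246: heading 333 -> 87
  FD 9: (11.23,2.874) -> (11.701,11.862) [heading=87, draw]
  BK 8: (11.701,11.862) -> (11.282,3.873) [heading=87, draw]
  LT 237: heading 87 -> 324
]
LT 60: heading 324 -> 24
RT 90: heading 24 -> 294
Final: pos=(11.282,3.873), heading=294, 9 segment(s) drawn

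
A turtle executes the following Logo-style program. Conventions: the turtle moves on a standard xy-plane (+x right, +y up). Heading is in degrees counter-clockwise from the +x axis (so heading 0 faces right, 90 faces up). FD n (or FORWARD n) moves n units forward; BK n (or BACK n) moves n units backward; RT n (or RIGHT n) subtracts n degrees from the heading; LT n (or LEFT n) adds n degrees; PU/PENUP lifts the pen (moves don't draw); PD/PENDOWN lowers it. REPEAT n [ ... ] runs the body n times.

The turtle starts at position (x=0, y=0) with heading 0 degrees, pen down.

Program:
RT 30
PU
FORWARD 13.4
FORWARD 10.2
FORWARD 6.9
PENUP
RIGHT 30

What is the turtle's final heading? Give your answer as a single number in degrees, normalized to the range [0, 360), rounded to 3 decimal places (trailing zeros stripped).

Executing turtle program step by step:
Start: pos=(0,0), heading=0, pen down
RT 30: heading 0 -> 330
PU: pen up
FD 13.4: (0,0) -> (11.605,-6.7) [heading=330, move]
FD 10.2: (11.605,-6.7) -> (20.438,-11.8) [heading=330, move]
FD 6.9: (20.438,-11.8) -> (26.414,-15.25) [heading=330, move]
PU: pen up
RT 30: heading 330 -> 300
Final: pos=(26.414,-15.25), heading=300, 0 segment(s) drawn

Answer: 300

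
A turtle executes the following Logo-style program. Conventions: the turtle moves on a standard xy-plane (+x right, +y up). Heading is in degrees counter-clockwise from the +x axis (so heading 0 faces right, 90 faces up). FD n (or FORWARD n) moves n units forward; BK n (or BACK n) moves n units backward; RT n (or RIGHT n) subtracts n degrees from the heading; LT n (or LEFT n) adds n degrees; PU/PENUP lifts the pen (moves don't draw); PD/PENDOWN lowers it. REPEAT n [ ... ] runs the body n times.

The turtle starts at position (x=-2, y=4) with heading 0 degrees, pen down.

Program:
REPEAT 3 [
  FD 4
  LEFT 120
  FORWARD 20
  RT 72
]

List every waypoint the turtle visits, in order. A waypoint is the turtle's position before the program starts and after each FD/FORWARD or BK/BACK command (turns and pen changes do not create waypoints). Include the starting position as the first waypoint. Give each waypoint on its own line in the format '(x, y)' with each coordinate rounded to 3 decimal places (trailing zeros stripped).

Executing turtle program step by step:
Start: pos=(-2,4), heading=0, pen down
REPEAT 3 [
  -- iteration 1/3 --
  FD 4: (-2,4) -> (2,4) [heading=0, draw]
  LT 120: heading 0 -> 120
  FD 20: (2,4) -> (-8,21.321) [heading=120, draw]
  RT 72: heading 120 -> 48
  -- iteration 2/3 --
  FD 4: (-8,21.321) -> (-5.323,24.293) [heading=48, draw]
  LT 120: heading 48 -> 168
  FD 20: (-5.323,24.293) -> (-24.886,28.451) [heading=168, draw]
  RT 72: heading 168 -> 96
  -- iteration 3/3 --
  FD 4: (-24.886,28.451) -> (-25.305,32.429) [heading=96, draw]
  LT 120: heading 96 -> 216
  FD 20: (-25.305,32.429) -> (-41.485,20.674) [heading=216, draw]
  RT 72: heading 216 -> 144
]
Final: pos=(-41.485,20.674), heading=144, 6 segment(s) drawn
Waypoints (7 total):
(-2, 4)
(2, 4)
(-8, 21.321)
(-5.323, 24.293)
(-24.886, 28.451)
(-25.305, 32.429)
(-41.485, 20.674)

Answer: (-2, 4)
(2, 4)
(-8, 21.321)
(-5.323, 24.293)
(-24.886, 28.451)
(-25.305, 32.429)
(-41.485, 20.674)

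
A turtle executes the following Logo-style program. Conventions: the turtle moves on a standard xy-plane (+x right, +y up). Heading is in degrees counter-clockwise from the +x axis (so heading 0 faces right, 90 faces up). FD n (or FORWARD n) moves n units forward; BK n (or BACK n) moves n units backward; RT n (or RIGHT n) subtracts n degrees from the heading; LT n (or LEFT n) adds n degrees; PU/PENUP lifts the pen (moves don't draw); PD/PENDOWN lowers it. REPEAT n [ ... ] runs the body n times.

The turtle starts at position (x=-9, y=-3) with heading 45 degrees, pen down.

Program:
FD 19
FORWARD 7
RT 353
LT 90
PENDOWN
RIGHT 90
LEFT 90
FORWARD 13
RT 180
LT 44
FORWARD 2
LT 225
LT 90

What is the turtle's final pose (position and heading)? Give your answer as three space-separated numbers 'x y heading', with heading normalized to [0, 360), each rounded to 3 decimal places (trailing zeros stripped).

Executing turtle program step by step:
Start: pos=(-9,-3), heading=45, pen down
FD 19: (-9,-3) -> (4.435,10.435) [heading=45, draw]
FD 7: (4.435,10.435) -> (9.385,15.385) [heading=45, draw]
RT 353: heading 45 -> 52
LT 90: heading 52 -> 142
PD: pen down
RT 90: heading 142 -> 52
LT 90: heading 52 -> 142
FD 13: (9.385,15.385) -> (-0.859,23.388) [heading=142, draw]
RT 180: heading 142 -> 322
LT 44: heading 322 -> 6
FD 2: (-0.859,23.388) -> (1.13,23.597) [heading=6, draw]
LT 225: heading 6 -> 231
LT 90: heading 231 -> 321
Final: pos=(1.13,23.597), heading=321, 4 segment(s) drawn

Answer: 1.13 23.597 321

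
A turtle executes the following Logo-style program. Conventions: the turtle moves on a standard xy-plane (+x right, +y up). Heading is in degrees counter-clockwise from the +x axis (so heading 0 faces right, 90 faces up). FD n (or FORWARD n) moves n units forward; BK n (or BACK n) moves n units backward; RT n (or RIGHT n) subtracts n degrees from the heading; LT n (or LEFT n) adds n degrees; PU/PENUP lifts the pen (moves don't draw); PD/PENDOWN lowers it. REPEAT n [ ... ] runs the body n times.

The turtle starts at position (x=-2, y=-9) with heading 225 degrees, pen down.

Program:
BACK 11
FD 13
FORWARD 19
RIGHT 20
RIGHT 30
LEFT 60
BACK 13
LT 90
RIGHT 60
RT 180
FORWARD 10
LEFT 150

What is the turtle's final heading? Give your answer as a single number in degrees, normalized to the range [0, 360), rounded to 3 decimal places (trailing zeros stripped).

Executing turtle program step by step:
Start: pos=(-2,-9), heading=225, pen down
BK 11: (-2,-9) -> (5.778,-1.222) [heading=225, draw]
FD 13: (5.778,-1.222) -> (-3.414,-10.414) [heading=225, draw]
FD 19: (-3.414,-10.414) -> (-16.849,-23.849) [heading=225, draw]
RT 20: heading 225 -> 205
RT 30: heading 205 -> 175
LT 60: heading 175 -> 235
BK 13: (-16.849,-23.849) -> (-9.393,-13.2) [heading=235, draw]
LT 90: heading 235 -> 325
RT 60: heading 325 -> 265
RT 180: heading 265 -> 85
FD 10: (-9.393,-13.2) -> (-8.521,-3.238) [heading=85, draw]
LT 150: heading 85 -> 235
Final: pos=(-8.521,-3.238), heading=235, 5 segment(s) drawn

Answer: 235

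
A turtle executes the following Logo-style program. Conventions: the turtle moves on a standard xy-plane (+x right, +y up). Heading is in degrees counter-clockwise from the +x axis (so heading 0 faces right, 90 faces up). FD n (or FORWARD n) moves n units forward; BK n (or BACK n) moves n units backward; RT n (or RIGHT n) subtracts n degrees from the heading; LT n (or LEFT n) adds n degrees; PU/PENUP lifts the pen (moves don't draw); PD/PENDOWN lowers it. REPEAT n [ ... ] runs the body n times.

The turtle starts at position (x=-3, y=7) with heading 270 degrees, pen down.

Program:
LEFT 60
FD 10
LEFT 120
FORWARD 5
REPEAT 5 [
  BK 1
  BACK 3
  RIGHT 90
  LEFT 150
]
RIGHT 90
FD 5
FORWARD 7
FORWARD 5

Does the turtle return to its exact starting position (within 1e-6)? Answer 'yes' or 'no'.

Executing turtle program step by step:
Start: pos=(-3,7), heading=270, pen down
LT 60: heading 270 -> 330
FD 10: (-3,7) -> (5.66,2) [heading=330, draw]
LT 120: heading 330 -> 90
FD 5: (5.66,2) -> (5.66,7) [heading=90, draw]
REPEAT 5 [
  -- iteration 1/5 --
  BK 1: (5.66,7) -> (5.66,6) [heading=90, draw]
  BK 3: (5.66,6) -> (5.66,3) [heading=90, draw]
  RT 90: heading 90 -> 0
  LT 150: heading 0 -> 150
  -- iteration 2/5 --
  BK 1: (5.66,3) -> (6.526,2.5) [heading=150, draw]
  BK 3: (6.526,2.5) -> (9.124,1) [heading=150, draw]
  RT 90: heading 150 -> 60
  LT 150: heading 60 -> 210
  -- iteration 3/5 --
  BK 1: (9.124,1) -> (9.99,1.5) [heading=210, draw]
  BK 3: (9.99,1.5) -> (12.588,3) [heading=210, draw]
  RT 90: heading 210 -> 120
  LT 150: heading 120 -> 270
  -- iteration 4/5 --
  BK 1: (12.588,3) -> (12.588,4) [heading=270, draw]
  BK 3: (12.588,4) -> (12.588,7) [heading=270, draw]
  RT 90: heading 270 -> 180
  LT 150: heading 180 -> 330
  -- iteration 5/5 --
  BK 1: (12.588,7) -> (11.722,7.5) [heading=330, draw]
  BK 3: (11.722,7.5) -> (9.124,9) [heading=330, draw]
  RT 90: heading 330 -> 240
  LT 150: heading 240 -> 30
]
RT 90: heading 30 -> 300
FD 5: (9.124,9) -> (11.624,4.67) [heading=300, draw]
FD 7: (11.624,4.67) -> (15.124,-1.392) [heading=300, draw]
FD 5: (15.124,-1.392) -> (17.624,-5.722) [heading=300, draw]
Final: pos=(17.624,-5.722), heading=300, 15 segment(s) drawn

Start position: (-3, 7)
Final position: (17.624, -5.722)
Distance = 24.233; >= 1e-6 -> NOT closed

Answer: no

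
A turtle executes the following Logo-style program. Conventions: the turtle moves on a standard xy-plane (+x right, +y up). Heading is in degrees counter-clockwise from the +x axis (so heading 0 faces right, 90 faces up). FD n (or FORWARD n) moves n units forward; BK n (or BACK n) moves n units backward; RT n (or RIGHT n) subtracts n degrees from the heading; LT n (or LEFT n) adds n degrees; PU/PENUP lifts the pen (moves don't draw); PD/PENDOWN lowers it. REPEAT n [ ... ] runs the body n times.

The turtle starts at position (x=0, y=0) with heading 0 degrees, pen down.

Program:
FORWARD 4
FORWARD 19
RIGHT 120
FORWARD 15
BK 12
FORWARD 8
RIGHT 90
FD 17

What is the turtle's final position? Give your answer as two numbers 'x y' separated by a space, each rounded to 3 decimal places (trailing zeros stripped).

Executing turtle program step by step:
Start: pos=(0,0), heading=0, pen down
FD 4: (0,0) -> (4,0) [heading=0, draw]
FD 19: (4,0) -> (23,0) [heading=0, draw]
RT 120: heading 0 -> 240
FD 15: (23,0) -> (15.5,-12.99) [heading=240, draw]
BK 12: (15.5,-12.99) -> (21.5,-2.598) [heading=240, draw]
FD 8: (21.5,-2.598) -> (17.5,-9.526) [heading=240, draw]
RT 90: heading 240 -> 150
FD 17: (17.5,-9.526) -> (2.778,-1.026) [heading=150, draw]
Final: pos=(2.778,-1.026), heading=150, 6 segment(s) drawn

Answer: 2.778 -1.026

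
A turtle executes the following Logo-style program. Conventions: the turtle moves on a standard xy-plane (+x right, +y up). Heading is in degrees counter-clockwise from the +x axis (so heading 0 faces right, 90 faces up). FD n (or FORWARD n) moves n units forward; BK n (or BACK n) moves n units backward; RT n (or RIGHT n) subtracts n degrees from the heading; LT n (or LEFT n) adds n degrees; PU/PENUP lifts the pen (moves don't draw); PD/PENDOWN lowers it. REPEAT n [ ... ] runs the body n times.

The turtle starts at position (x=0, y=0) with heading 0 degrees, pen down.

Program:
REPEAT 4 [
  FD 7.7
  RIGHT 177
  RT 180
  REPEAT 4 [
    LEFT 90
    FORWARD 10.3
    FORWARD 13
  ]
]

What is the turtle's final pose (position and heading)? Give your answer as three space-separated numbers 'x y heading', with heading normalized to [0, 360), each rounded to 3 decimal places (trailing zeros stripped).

Answer: 30.652 2.412 12

Derivation:
Executing turtle program step by step:
Start: pos=(0,0), heading=0, pen down
REPEAT 4 [
  -- iteration 1/4 --
  FD 7.7: (0,0) -> (7.7,0) [heading=0, draw]
  RT 177: heading 0 -> 183
  RT 180: heading 183 -> 3
  REPEAT 4 [
    -- iteration 1/4 --
    LT 90: heading 3 -> 93
    FD 10.3: (7.7,0) -> (7.161,10.286) [heading=93, draw]
    FD 13: (7.161,10.286) -> (6.481,23.268) [heading=93, draw]
    -- iteration 2/4 --
    LT 90: heading 93 -> 183
    FD 10.3: (6.481,23.268) -> (-3.805,22.729) [heading=183, draw]
    FD 13: (-3.805,22.729) -> (-16.787,22.049) [heading=183, draw]
    -- iteration 3/4 --
    LT 90: heading 183 -> 273
    FD 10.3: (-16.787,22.049) -> (-16.248,11.763) [heading=273, draw]
    FD 13: (-16.248,11.763) -> (-15.568,-1.219) [heading=273, draw]
    -- iteration 4/4 --
    LT 90: heading 273 -> 3
    FD 10.3: (-15.568,-1.219) -> (-5.282,-0.68) [heading=3, draw]
    FD 13: (-5.282,-0.68) -> (7.7,0) [heading=3, draw]
  ]
  -- iteration 2/4 --
  FD 7.7: (7.7,0) -> (15.389,0.403) [heading=3, draw]
  RT 177: heading 3 -> 186
  RT 180: heading 186 -> 6
  REPEAT 4 [
    -- iteration 1/4 --
    LT 90: heading 6 -> 96
    FD 10.3: (15.389,0.403) -> (14.313,10.647) [heading=96, draw]
    FD 13: (14.313,10.647) -> (12.954,23.575) [heading=96, draw]
    -- iteration 2/4 --
    LT 90: heading 96 -> 186
    FD 10.3: (12.954,23.575) -> (2.71,22.499) [heading=186, draw]
    FD 13: (2.71,22.499) -> (-10.218,21.14) [heading=186, draw]
    -- iteration 3/4 --
    LT 90: heading 186 -> 276
    FD 10.3: (-10.218,21.14) -> (-9.142,10.896) [heading=276, draw]
    FD 13: (-9.142,10.896) -> (-7.783,-2.033) [heading=276, draw]
    -- iteration 4/4 --
    LT 90: heading 276 -> 6
    FD 10.3: (-7.783,-2.033) -> (2.461,-0.956) [heading=6, draw]
    FD 13: (2.461,-0.956) -> (15.389,0.403) [heading=6, draw]
  ]
  -- iteration 3/4 --
  FD 7.7: (15.389,0.403) -> (23.047,1.208) [heading=6, draw]
  RT 177: heading 6 -> 189
  RT 180: heading 189 -> 9
  REPEAT 4 [
    -- iteration 1/4 --
    LT 90: heading 9 -> 99
    FD 10.3: (23.047,1.208) -> (21.436,11.381) [heading=99, draw]
    FD 13: (21.436,11.381) -> (19.402,24.221) [heading=99, draw]
    -- iteration 2/4 --
    LT 90: heading 99 -> 189
    FD 10.3: (19.402,24.221) -> (9.229,22.61) [heading=189, draw]
    FD 13: (9.229,22.61) -> (-3.611,20.576) [heading=189, draw]
    -- iteration 3/4 --
    LT 90: heading 189 -> 279
    FD 10.3: (-3.611,20.576) -> (-2,10.403) [heading=279, draw]
    FD 13: (-2,10.403) -> (0.034,-2.437) [heading=279, draw]
    -- iteration 4/4 --
    LT 90: heading 279 -> 9
    FD 10.3: (0.034,-2.437) -> (10.207,-0.826) [heading=9, draw]
    FD 13: (10.207,-0.826) -> (23.047,1.208) [heading=9, draw]
  ]
  -- iteration 4/4 --
  FD 7.7: (23.047,1.208) -> (30.652,2.412) [heading=9, draw]
  RT 177: heading 9 -> 192
  RT 180: heading 192 -> 12
  REPEAT 4 [
    -- iteration 1/4 --
    LT 90: heading 12 -> 102
    FD 10.3: (30.652,2.412) -> (28.511,12.487) [heading=102, draw]
    FD 13: (28.511,12.487) -> (25.808,25.203) [heading=102, draw]
    -- iteration 2/4 --
    LT 90: heading 102 -> 192
    FD 10.3: (25.808,25.203) -> (15.733,23.062) [heading=192, draw]
    FD 13: (15.733,23.062) -> (3.017,20.359) [heading=192, draw]
    -- iteration 3/4 --
    LT 90: heading 192 -> 282
    FD 10.3: (3.017,20.359) -> (5.159,10.284) [heading=282, draw]
    FD 13: (5.159,10.284) -> (7.862,-2.432) [heading=282, draw]
    -- iteration 4/4 --
    LT 90: heading 282 -> 12
    FD 10.3: (7.862,-2.432) -> (17.937,-0.29) [heading=12, draw]
    FD 13: (17.937,-0.29) -> (30.652,2.412) [heading=12, draw]
  ]
]
Final: pos=(30.652,2.412), heading=12, 36 segment(s) drawn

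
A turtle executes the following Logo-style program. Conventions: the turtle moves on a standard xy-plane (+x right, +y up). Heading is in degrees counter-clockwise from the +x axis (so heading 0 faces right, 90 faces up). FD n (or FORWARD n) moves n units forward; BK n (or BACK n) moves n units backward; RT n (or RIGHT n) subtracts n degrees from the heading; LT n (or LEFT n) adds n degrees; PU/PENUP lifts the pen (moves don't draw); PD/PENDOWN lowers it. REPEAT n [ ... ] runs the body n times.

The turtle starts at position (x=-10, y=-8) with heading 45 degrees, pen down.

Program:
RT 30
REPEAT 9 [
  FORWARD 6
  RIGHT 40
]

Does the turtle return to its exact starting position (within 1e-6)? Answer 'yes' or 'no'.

Executing turtle program step by step:
Start: pos=(-10,-8), heading=45, pen down
RT 30: heading 45 -> 15
REPEAT 9 [
  -- iteration 1/9 --
  FD 6: (-10,-8) -> (-4.204,-6.447) [heading=15, draw]
  RT 40: heading 15 -> 335
  -- iteration 2/9 --
  FD 6: (-4.204,-6.447) -> (1.233,-8.983) [heading=335, draw]
  RT 40: heading 335 -> 295
  -- iteration 3/9 --
  FD 6: (1.233,-8.983) -> (3.769,-14.421) [heading=295, draw]
  RT 40: heading 295 -> 255
  -- iteration 4/9 --
  FD 6: (3.769,-14.421) -> (2.216,-20.216) [heading=255, draw]
  RT 40: heading 255 -> 215
  -- iteration 5/9 --
  FD 6: (2.216,-20.216) -> (-2.699,-23.658) [heading=215, draw]
  RT 40: heading 215 -> 175
  -- iteration 6/9 --
  FD 6: (-2.699,-23.658) -> (-8.676,-23.135) [heading=175, draw]
  RT 40: heading 175 -> 135
  -- iteration 7/9 --
  FD 6: (-8.676,-23.135) -> (-12.919,-18.892) [heading=135, draw]
  RT 40: heading 135 -> 95
  -- iteration 8/9 --
  FD 6: (-12.919,-18.892) -> (-13.441,-12.915) [heading=95, draw]
  RT 40: heading 95 -> 55
  -- iteration 9/9 --
  FD 6: (-13.441,-12.915) -> (-10,-8) [heading=55, draw]
  RT 40: heading 55 -> 15
]
Final: pos=(-10,-8), heading=15, 9 segment(s) drawn

Start position: (-10, -8)
Final position: (-10, -8)
Distance = 0; < 1e-6 -> CLOSED

Answer: yes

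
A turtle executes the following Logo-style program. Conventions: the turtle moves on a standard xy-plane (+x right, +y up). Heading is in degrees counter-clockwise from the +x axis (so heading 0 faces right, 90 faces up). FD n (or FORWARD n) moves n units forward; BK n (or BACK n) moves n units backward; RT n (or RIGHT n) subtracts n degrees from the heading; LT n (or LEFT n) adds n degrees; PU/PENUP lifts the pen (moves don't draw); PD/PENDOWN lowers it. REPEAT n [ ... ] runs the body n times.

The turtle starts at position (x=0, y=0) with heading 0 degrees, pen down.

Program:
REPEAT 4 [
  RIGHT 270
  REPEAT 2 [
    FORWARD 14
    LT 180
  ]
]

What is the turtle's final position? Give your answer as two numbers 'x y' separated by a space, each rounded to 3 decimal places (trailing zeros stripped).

Answer: 0 0

Derivation:
Executing turtle program step by step:
Start: pos=(0,0), heading=0, pen down
REPEAT 4 [
  -- iteration 1/4 --
  RT 270: heading 0 -> 90
  REPEAT 2 [
    -- iteration 1/2 --
    FD 14: (0,0) -> (0,14) [heading=90, draw]
    LT 180: heading 90 -> 270
    -- iteration 2/2 --
    FD 14: (0,14) -> (0,0) [heading=270, draw]
    LT 180: heading 270 -> 90
  ]
  -- iteration 2/4 --
  RT 270: heading 90 -> 180
  REPEAT 2 [
    -- iteration 1/2 --
    FD 14: (0,0) -> (-14,0) [heading=180, draw]
    LT 180: heading 180 -> 0
    -- iteration 2/2 --
    FD 14: (-14,0) -> (0,0) [heading=0, draw]
    LT 180: heading 0 -> 180
  ]
  -- iteration 3/4 --
  RT 270: heading 180 -> 270
  REPEAT 2 [
    -- iteration 1/2 --
    FD 14: (0,0) -> (0,-14) [heading=270, draw]
    LT 180: heading 270 -> 90
    -- iteration 2/2 --
    FD 14: (0,-14) -> (0,0) [heading=90, draw]
    LT 180: heading 90 -> 270
  ]
  -- iteration 4/4 --
  RT 270: heading 270 -> 0
  REPEAT 2 [
    -- iteration 1/2 --
    FD 14: (0,0) -> (14,0) [heading=0, draw]
    LT 180: heading 0 -> 180
    -- iteration 2/2 --
    FD 14: (14,0) -> (0,0) [heading=180, draw]
    LT 180: heading 180 -> 0
  ]
]
Final: pos=(0,0), heading=0, 8 segment(s) drawn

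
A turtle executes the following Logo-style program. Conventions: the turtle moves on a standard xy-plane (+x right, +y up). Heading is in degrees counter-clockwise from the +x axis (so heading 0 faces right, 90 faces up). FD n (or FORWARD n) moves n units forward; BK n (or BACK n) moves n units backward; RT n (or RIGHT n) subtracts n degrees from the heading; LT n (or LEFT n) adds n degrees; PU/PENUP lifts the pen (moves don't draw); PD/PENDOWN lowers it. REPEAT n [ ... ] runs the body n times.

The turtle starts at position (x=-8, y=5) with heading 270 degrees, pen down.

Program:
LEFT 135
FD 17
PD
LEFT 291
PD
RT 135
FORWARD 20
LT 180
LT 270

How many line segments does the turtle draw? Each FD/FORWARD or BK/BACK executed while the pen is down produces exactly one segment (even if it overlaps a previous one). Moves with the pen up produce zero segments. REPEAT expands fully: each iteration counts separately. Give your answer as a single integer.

Executing turtle program step by step:
Start: pos=(-8,5), heading=270, pen down
LT 135: heading 270 -> 45
FD 17: (-8,5) -> (4.021,17.021) [heading=45, draw]
PD: pen down
LT 291: heading 45 -> 336
PD: pen down
RT 135: heading 336 -> 201
FD 20: (4.021,17.021) -> (-14.651,9.853) [heading=201, draw]
LT 180: heading 201 -> 21
LT 270: heading 21 -> 291
Final: pos=(-14.651,9.853), heading=291, 2 segment(s) drawn
Segments drawn: 2

Answer: 2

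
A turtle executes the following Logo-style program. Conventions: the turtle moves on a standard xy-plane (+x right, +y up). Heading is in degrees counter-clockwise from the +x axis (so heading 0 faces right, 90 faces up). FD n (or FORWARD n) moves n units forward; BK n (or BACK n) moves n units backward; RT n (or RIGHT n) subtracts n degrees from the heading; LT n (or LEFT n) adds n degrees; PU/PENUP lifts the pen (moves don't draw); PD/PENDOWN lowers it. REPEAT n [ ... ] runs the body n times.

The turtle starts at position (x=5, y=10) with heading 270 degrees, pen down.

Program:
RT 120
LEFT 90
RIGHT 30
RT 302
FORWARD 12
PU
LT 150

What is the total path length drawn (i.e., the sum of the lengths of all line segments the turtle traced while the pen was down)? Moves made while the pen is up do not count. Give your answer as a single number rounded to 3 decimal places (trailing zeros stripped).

Answer: 12

Derivation:
Executing turtle program step by step:
Start: pos=(5,10), heading=270, pen down
RT 120: heading 270 -> 150
LT 90: heading 150 -> 240
RT 30: heading 240 -> 210
RT 302: heading 210 -> 268
FD 12: (5,10) -> (4.581,-1.993) [heading=268, draw]
PU: pen up
LT 150: heading 268 -> 58
Final: pos=(4.581,-1.993), heading=58, 1 segment(s) drawn

Segment lengths:
  seg 1: (5,10) -> (4.581,-1.993), length = 12
Total = 12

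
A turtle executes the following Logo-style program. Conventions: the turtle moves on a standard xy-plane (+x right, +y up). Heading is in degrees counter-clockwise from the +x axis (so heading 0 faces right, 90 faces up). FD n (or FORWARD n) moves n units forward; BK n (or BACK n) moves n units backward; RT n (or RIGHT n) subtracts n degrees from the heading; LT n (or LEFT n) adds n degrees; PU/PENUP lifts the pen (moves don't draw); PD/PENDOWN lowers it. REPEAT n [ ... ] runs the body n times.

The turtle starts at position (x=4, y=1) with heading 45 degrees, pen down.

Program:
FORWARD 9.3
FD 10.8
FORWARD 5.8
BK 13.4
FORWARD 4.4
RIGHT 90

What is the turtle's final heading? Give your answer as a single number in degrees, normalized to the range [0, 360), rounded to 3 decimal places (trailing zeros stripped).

Answer: 315

Derivation:
Executing turtle program step by step:
Start: pos=(4,1), heading=45, pen down
FD 9.3: (4,1) -> (10.576,7.576) [heading=45, draw]
FD 10.8: (10.576,7.576) -> (18.213,15.213) [heading=45, draw]
FD 5.8: (18.213,15.213) -> (22.314,19.314) [heading=45, draw]
BK 13.4: (22.314,19.314) -> (12.839,9.839) [heading=45, draw]
FD 4.4: (12.839,9.839) -> (15.95,12.95) [heading=45, draw]
RT 90: heading 45 -> 315
Final: pos=(15.95,12.95), heading=315, 5 segment(s) drawn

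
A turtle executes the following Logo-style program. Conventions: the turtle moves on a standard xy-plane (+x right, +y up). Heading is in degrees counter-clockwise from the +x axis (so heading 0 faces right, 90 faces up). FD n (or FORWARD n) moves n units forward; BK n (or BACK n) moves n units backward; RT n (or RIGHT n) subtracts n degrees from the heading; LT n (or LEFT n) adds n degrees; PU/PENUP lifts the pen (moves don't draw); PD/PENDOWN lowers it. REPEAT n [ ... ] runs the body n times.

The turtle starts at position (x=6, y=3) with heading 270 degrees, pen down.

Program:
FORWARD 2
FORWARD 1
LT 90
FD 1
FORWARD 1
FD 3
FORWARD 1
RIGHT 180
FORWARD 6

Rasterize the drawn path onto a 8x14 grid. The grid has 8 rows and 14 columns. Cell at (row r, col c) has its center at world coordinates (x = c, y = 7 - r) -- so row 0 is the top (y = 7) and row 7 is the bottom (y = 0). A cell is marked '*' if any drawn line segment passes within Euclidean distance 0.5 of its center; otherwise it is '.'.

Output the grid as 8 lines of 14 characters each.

Answer: ..............
..............
..............
..............
......*.......
......*.......
......*.......
......*******.

Derivation:
Segment 0: (6,3) -> (6,1)
Segment 1: (6,1) -> (6,0)
Segment 2: (6,0) -> (7,-0)
Segment 3: (7,-0) -> (8,-0)
Segment 4: (8,-0) -> (11,-0)
Segment 5: (11,-0) -> (12,-0)
Segment 6: (12,-0) -> (6,-0)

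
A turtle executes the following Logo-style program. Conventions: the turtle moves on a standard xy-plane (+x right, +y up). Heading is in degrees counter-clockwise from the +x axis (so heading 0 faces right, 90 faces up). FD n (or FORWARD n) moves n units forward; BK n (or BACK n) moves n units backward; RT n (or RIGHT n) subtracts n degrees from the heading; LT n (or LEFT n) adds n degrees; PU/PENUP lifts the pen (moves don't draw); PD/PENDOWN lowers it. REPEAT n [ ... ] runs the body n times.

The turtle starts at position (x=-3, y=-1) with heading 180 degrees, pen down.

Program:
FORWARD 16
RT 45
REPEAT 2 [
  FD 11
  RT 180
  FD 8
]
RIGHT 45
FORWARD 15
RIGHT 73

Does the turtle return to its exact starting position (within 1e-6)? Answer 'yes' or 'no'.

Executing turtle program step by step:
Start: pos=(-3,-1), heading=180, pen down
FD 16: (-3,-1) -> (-19,-1) [heading=180, draw]
RT 45: heading 180 -> 135
REPEAT 2 [
  -- iteration 1/2 --
  FD 11: (-19,-1) -> (-26.778,6.778) [heading=135, draw]
  RT 180: heading 135 -> 315
  FD 8: (-26.778,6.778) -> (-21.121,1.121) [heading=315, draw]
  -- iteration 2/2 --
  FD 11: (-21.121,1.121) -> (-13.343,-6.657) [heading=315, draw]
  RT 180: heading 315 -> 135
  FD 8: (-13.343,-6.657) -> (-19,-1) [heading=135, draw]
]
RT 45: heading 135 -> 90
FD 15: (-19,-1) -> (-19,14) [heading=90, draw]
RT 73: heading 90 -> 17
Final: pos=(-19,14), heading=17, 6 segment(s) drawn

Start position: (-3, -1)
Final position: (-19, 14)
Distance = 21.932; >= 1e-6 -> NOT closed

Answer: no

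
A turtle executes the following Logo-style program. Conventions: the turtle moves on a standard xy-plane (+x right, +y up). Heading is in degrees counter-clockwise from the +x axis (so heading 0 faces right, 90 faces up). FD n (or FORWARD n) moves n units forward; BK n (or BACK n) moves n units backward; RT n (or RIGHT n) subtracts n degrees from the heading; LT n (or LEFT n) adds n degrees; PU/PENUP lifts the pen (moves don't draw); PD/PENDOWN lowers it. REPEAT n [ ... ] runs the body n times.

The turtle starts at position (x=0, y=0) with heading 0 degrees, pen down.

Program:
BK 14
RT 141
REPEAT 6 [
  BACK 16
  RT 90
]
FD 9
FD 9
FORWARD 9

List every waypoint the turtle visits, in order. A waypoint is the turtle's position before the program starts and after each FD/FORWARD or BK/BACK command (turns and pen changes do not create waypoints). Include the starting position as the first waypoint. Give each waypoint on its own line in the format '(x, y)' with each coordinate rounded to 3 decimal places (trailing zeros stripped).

Answer: (0, 0)
(-14, 0)
(-1.566, 10.069)
(8.503, -2.365)
(-3.931, -12.434)
(-14, 0)
(-1.566, 10.069)
(8.503, -2.365)
(15.498, 3.299)
(22.492, 8.963)
(29.486, 14.626)

Derivation:
Executing turtle program step by step:
Start: pos=(0,0), heading=0, pen down
BK 14: (0,0) -> (-14,0) [heading=0, draw]
RT 141: heading 0 -> 219
REPEAT 6 [
  -- iteration 1/6 --
  BK 16: (-14,0) -> (-1.566,10.069) [heading=219, draw]
  RT 90: heading 219 -> 129
  -- iteration 2/6 --
  BK 16: (-1.566,10.069) -> (8.503,-2.365) [heading=129, draw]
  RT 90: heading 129 -> 39
  -- iteration 3/6 --
  BK 16: (8.503,-2.365) -> (-3.931,-12.434) [heading=39, draw]
  RT 90: heading 39 -> 309
  -- iteration 4/6 --
  BK 16: (-3.931,-12.434) -> (-14,0) [heading=309, draw]
  RT 90: heading 309 -> 219
  -- iteration 5/6 --
  BK 16: (-14,0) -> (-1.566,10.069) [heading=219, draw]
  RT 90: heading 219 -> 129
  -- iteration 6/6 --
  BK 16: (-1.566,10.069) -> (8.503,-2.365) [heading=129, draw]
  RT 90: heading 129 -> 39
]
FD 9: (8.503,-2.365) -> (15.498,3.299) [heading=39, draw]
FD 9: (15.498,3.299) -> (22.492,8.963) [heading=39, draw]
FD 9: (22.492,8.963) -> (29.486,14.626) [heading=39, draw]
Final: pos=(29.486,14.626), heading=39, 10 segment(s) drawn
Waypoints (11 total):
(0, 0)
(-14, 0)
(-1.566, 10.069)
(8.503, -2.365)
(-3.931, -12.434)
(-14, 0)
(-1.566, 10.069)
(8.503, -2.365)
(15.498, 3.299)
(22.492, 8.963)
(29.486, 14.626)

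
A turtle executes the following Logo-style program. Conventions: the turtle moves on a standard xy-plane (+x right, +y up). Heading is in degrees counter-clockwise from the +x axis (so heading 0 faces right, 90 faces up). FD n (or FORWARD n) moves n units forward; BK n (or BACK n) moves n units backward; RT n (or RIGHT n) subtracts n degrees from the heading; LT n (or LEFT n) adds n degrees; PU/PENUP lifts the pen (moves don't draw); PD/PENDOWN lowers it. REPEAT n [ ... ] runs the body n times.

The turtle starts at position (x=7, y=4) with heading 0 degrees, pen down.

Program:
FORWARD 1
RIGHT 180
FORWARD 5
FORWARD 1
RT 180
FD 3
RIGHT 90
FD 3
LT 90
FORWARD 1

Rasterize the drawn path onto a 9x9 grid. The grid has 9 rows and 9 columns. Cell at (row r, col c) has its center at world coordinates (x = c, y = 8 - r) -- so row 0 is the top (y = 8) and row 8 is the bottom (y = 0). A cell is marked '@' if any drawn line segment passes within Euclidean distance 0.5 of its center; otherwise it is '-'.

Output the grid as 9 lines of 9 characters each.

Segment 0: (7,4) -> (8,4)
Segment 1: (8,4) -> (3,4)
Segment 2: (3,4) -> (2,4)
Segment 3: (2,4) -> (5,4)
Segment 4: (5,4) -> (5,1)
Segment 5: (5,1) -> (6,1)

Answer: ---------
---------
---------
---------
--@@@@@@@
-----@---
-----@---
-----@@--
---------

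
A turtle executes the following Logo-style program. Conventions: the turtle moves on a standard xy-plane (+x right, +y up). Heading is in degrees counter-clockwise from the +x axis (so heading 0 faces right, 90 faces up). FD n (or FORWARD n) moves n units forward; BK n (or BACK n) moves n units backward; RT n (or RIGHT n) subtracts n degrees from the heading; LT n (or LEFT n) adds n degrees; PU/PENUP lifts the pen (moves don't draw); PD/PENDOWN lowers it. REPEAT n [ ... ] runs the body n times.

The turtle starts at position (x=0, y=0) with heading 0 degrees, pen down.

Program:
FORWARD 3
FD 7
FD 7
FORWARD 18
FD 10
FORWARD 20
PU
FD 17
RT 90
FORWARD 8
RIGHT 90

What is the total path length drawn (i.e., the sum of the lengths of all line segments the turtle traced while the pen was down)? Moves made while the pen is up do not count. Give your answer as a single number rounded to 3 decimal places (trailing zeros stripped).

Executing turtle program step by step:
Start: pos=(0,0), heading=0, pen down
FD 3: (0,0) -> (3,0) [heading=0, draw]
FD 7: (3,0) -> (10,0) [heading=0, draw]
FD 7: (10,0) -> (17,0) [heading=0, draw]
FD 18: (17,0) -> (35,0) [heading=0, draw]
FD 10: (35,0) -> (45,0) [heading=0, draw]
FD 20: (45,0) -> (65,0) [heading=0, draw]
PU: pen up
FD 17: (65,0) -> (82,0) [heading=0, move]
RT 90: heading 0 -> 270
FD 8: (82,0) -> (82,-8) [heading=270, move]
RT 90: heading 270 -> 180
Final: pos=(82,-8), heading=180, 6 segment(s) drawn

Segment lengths:
  seg 1: (0,0) -> (3,0), length = 3
  seg 2: (3,0) -> (10,0), length = 7
  seg 3: (10,0) -> (17,0), length = 7
  seg 4: (17,0) -> (35,0), length = 18
  seg 5: (35,0) -> (45,0), length = 10
  seg 6: (45,0) -> (65,0), length = 20
Total = 65

Answer: 65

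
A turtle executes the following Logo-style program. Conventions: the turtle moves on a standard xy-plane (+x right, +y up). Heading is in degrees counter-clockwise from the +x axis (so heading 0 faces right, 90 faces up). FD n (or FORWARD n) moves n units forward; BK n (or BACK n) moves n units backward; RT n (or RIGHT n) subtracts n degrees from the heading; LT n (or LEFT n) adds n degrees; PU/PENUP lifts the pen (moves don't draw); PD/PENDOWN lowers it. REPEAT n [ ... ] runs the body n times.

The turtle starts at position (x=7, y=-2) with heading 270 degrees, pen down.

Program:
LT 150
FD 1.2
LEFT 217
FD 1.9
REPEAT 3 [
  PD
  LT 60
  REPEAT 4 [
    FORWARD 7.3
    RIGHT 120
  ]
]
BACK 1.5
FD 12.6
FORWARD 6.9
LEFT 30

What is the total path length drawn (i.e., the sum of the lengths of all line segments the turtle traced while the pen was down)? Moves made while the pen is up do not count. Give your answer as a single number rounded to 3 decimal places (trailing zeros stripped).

Executing turtle program step by step:
Start: pos=(7,-2), heading=270, pen down
LT 150: heading 270 -> 60
FD 1.2: (7,-2) -> (7.6,-0.961) [heading=60, draw]
LT 217: heading 60 -> 277
FD 1.9: (7.6,-0.961) -> (7.832,-2.847) [heading=277, draw]
REPEAT 3 [
  -- iteration 1/3 --
  PD: pen down
  LT 60: heading 277 -> 337
  REPEAT 4 [
    -- iteration 1/4 --
    FD 7.3: (7.832,-2.847) -> (14.551,-5.699) [heading=337, draw]
    RT 120: heading 337 -> 217
    -- iteration 2/4 --
    FD 7.3: (14.551,-5.699) -> (8.721,-10.092) [heading=217, draw]
    RT 120: heading 217 -> 97
    -- iteration 3/4 --
    FD 7.3: (8.721,-10.092) -> (7.832,-2.847) [heading=97, draw]
    RT 120: heading 97 -> 337
    -- iteration 4/4 --
    FD 7.3: (7.832,-2.847) -> (14.551,-5.699) [heading=337, draw]
    RT 120: heading 337 -> 217
  ]
  -- iteration 2/3 --
  PD: pen down
  LT 60: heading 217 -> 277
  REPEAT 4 [
    -- iteration 1/4 --
    FD 7.3: (14.551,-5.699) -> (15.441,-12.945) [heading=277, draw]
    RT 120: heading 277 -> 157
    -- iteration 2/4 --
    FD 7.3: (15.441,-12.945) -> (8.721,-10.092) [heading=157, draw]
    RT 120: heading 157 -> 37
    -- iteration 3/4 --
    FD 7.3: (8.721,-10.092) -> (14.551,-5.699) [heading=37, draw]
    RT 120: heading 37 -> 277
    -- iteration 4/4 --
    FD 7.3: (14.551,-5.699) -> (15.441,-12.945) [heading=277, draw]
    RT 120: heading 277 -> 157
  ]
  -- iteration 3/3 --
  PD: pen down
  LT 60: heading 157 -> 217
  REPEAT 4 [
    -- iteration 1/4 --
    FD 7.3: (15.441,-12.945) -> (9.611,-17.338) [heading=217, draw]
    RT 120: heading 217 -> 97
    -- iteration 2/4 --
    FD 7.3: (9.611,-17.338) -> (8.721,-10.092) [heading=97, draw]
    RT 120: heading 97 -> 337
    -- iteration 3/4 --
    FD 7.3: (8.721,-10.092) -> (15.441,-12.945) [heading=337, draw]
    RT 120: heading 337 -> 217
    -- iteration 4/4 --
    FD 7.3: (15.441,-12.945) -> (9.611,-17.338) [heading=217, draw]
    RT 120: heading 217 -> 97
  ]
]
BK 1.5: (9.611,-17.338) -> (9.794,-18.827) [heading=97, draw]
FD 12.6: (9.794,-18.827) -> (8.258,-6.321) [heading=97, draw]
FD 6.9: (8.258,-6.321) -> (7.417,0.528) [heading=97, draw]
LT 30: heading 97 -> 127
Final: pos=(7.417,0.528), heading=127, 17 segment(s) drawn

Segment lengths:
  seg 1: (7,-2) -> (7.6,-0.961), length = 1.2
  seg 2: (7.6,-0.961) -> (7.832,-2.847), length = 1.9
  seg 3: (7.832,-2.847) -> (14.551,-5.699), length = 7.3
  seg 4: (14.551,-5.699) -> (8.721,-10.092), length = 7.3
  seg 5: (8.721,-10.092) -> (7.832,-2.847), length = 7.3
  seg 6: (7.832,-2.847) -> (14.551,-5.699), length = 7.3
  seg 7: (14.551,-5.699) -> (15.441,-12.945), length = 7.3
  seg 8: (15.441,-12.945) -> (8.721,-10.092), length = 7.3
  seg 9: (8.721,-10.092) -> (14.551,-5.699), length = 7.3
  seg 10: (14.551,-5.699) -> (15.441,-12.945), length = 7.3
  seg 11: (15.441,-12.945) -> (9.611,-17.338), length = 7.3
  seg 12: (9.611,-17.338) -> (8.721,-10.092), length = 7.3
  seg 13: (8.721,-10.092) -> (15.441,-12.945), length = 7.3
  seg 14: (15.441,-12.945) -> (9.611,-17.338), length = 7.3
  seg 15: (9.611,-17.338) -> (9.794,-18.827), length = 1.5
  seg 16: (9.794,-18.827) -> (8.258,-6.321), length = 12.6
  seg 17: (8.258,-6.321) -> (7.417,0.528), length = 6.9
Total = 111.7

Answer: 111.7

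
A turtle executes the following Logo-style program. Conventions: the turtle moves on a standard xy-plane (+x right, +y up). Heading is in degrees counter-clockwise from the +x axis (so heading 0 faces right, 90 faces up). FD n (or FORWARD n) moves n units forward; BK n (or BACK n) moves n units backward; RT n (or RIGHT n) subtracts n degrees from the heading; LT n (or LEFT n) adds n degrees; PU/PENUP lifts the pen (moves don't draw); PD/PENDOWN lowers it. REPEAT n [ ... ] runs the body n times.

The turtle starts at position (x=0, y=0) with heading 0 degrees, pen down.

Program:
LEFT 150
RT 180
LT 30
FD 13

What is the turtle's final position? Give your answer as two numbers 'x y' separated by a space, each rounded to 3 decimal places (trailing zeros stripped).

Executing turtle program step by step:
Start: pos=(0,0), heading=0, pen down
LT 150: heading 0 -> 150
RT 180: heading 150 -> 330
LT 30: heading 330 -> 0
FD 13: (0,0) -> (13,0) [heading=0, draw]
Final: pos=(13,0), heading=0, 1 segment(s) drawn

Answer: 13 0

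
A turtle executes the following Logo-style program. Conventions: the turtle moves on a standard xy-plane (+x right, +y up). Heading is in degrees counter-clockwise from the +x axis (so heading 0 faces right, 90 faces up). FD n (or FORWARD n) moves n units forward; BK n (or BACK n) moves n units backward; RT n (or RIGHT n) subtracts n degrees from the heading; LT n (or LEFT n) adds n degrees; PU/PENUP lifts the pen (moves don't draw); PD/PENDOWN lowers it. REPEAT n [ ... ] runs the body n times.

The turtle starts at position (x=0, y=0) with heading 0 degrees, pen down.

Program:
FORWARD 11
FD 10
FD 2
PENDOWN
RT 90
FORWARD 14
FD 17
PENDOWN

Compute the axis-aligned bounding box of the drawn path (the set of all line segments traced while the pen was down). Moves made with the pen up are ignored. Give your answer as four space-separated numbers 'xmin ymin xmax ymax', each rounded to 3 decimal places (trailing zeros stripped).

Executing turtle program step by step:
Start: pos=(0,0), heading=0, pen down
FD 11: (0,0) -> (11,0) [heading=0, draw]
FD 10: (11,0) -> (21,0) [heading=0, draw]
FD 2: (21,0) -> (23,0) [heading=0, draw]
PD: pen down
RT 90: heading 0 -> 270
FD 14: (23,0) -> (23,-14) [heading=270, draw]
FD 17: (23,-14) -> (23,-31) [heading=270, draw]
PD: pen down
Final: pos=(23,-31), heading=270, 5 segment(s) drawn

Segment endpoints: x in {0, 11, 21, 23}, y in {-31, -14, 0}
xmin=0, ymin=-31, xmax=23, ymax=0

Answer: 0 -31 23 0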